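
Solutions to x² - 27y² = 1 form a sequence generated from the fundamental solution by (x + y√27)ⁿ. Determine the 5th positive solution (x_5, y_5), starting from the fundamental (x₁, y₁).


Step 1: Find the fundamental solution (x₁, y₁) of x² - 27y² = 1.
  Expand √27 as a continued fraction. a₀ = ⌊√27⌋ = 5; iterate m_{k+1} = d_k·a_k − m_k, d_{k+1} = (27 − m_{k+1}²)/d_k, a_{k+1} = ⌊(a₀ + m_{k+1})/d_{k+1}⌋ (starting m₀ = 0, d₀ = 1), with convergents p_k = a_k·p_{k-1} + p_{k-2}, q_k = a_k·q_{k-1} + q_{k-2} (p₋₁ = 1, q₋₁ = 0):
  k = 0: a₀ = 5; p₀/q₀ = 5/1; p₀² − 27·q₀² = 25 − 27 = -2.
  k = 1: m = 5, d = 2, a = ⌊(5 + 5)/2⌋ = 5; p/q = (5·5 + 1)/(5·1 + 0) = 26/5; p² − 27·q² = 676 − 675 = 1.
  The first convergent with p² − 27·q² = 1 gives the fundamental solution (x₁, y₁) = (26, 5).
Step 2: Apply the recurrence (x_{n+1}, y_{n+1}) = (x₁x_n + 27y₁y_n, x₁y_n + y₁x_n) repeatedly.
  From (x_1, y_1) = (26, 5): x_2 = 26·26 + 27·5·5 = 1351; y_2 = 26·5 + 5·26 = 260.
  From (x_2, y_2) = (1351, 260): x_3 = 26·1351 + 27·5·260 = 70226; y_3 = 26·260 + 5·1351 = 13515.
  From (x_3, y_3) = (70226, 13515): x_4 = 26·70226 + 27·5·13515 = 3650401; y_4 = 26·13515 + 5·70226 = 702520.
  From (x_4, y_4) = (3650401, 702520): x_5 = 26·3650401 + 27·5·702520 = 189750626; y_5 = 26·702520 + 5·3650401 = 36517525.
Step 3: Verify x_5² - 27·y_5² = 36005300067391876 - 36005300067391875 = 1 (should be 1). ✓

(x_1, y_1) = (26, 5); (x_5, y_5) = (189750626, 36517525).


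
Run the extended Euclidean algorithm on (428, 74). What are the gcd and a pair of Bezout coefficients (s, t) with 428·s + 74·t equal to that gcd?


Euclidean algorithm on (428, 74) — divide until remainder is 0:
  428 = 5 · 74 + 58
  74 = 1 · 58 + 16
  58 = 3 · 16 + 10
  16 = 1 · 10 + 6
  10 = 1 · 6 + 4
  6 = 1 · 4 + 2
  4 = 2 · 2 + 0
gcd(428, 74) = 2.
Track Bezout coefficients alongside the remainders: start with r₀ = 428 = a·1 + b·0 (s = 1, t = 0) and r₁ = 74 = a·0 + b·1 (s = 0, t = 1); each new remainder r_{k+1} = r_{k-1} − q_k·r_k inherits s_{k+1} = s_{k-1} − q_k·s_k, t_{k+1} = t_{k-1} − q_k·t_k, so r_k = a·s_k + b·t_k at every step:
  q = 5: r = 58, s = 1 − 5·0 = 1, t = 0 − 5·1 = -5  (check: 428·1 + 74·(-5) = 58)
  q = 1: r = 16, s = 0 − 1·1 = -1, t = 1 − 1·(-5) = 6  (check: 428·(-1) + 74·6 = 16)
  q = 3: r = 10, s = 1 − 3·(-1) = 4, t = -5 − 3·6 = -23  (check: 428·4 + 74·(-23) = 10)
  q = 1: r = 6, s = -1 − 1·4 = -5, t = 6 − 1·(-23) = 29  (check: 428·(-5) + 74·29 = 6)
  q = 1: r = 4, s = 4 − 1·(-5) = 9, t = -23 − 1·29 = -52  (check: 428·9 + 74·(-52) = 4)
  q = 1: r = 2, s = -5 − 1·9 = -14, t = 29 − 1·(-52) = 81  (check: 428·(-14) + 74·81 = 2)
The row with r = 2 (the gcd) gives the Bezout coefficients s = -14, t = 81.
Result: 428 · (-14) + 74 · (81) = 2.

gcd(428, 74) = 2; s = -14, t = 81 (check: 428·(-14) + 74·81 = 2).


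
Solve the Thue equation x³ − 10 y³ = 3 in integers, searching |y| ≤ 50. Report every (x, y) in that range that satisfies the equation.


The equation is x³ - 10y³ = 3. For fixed y, x³ = 10·y³ + 3, so a solution requires the RHS to be a perfect cube.
Strategy: iterate y from -50 to 50, compute RHS = 10·y³ + 3, and check whether it is a (positive or negative) perfect cube.
Check small values of y:
  y = 0: RHS = 3 is not a perfect cube.
  y = 1: RHS = 13 is not a perfect cube.
  y = -1: RHS = -7 is not a perfect cube.
  y = 2: RHS = 83 is not a perfect cube.
  y = -2: RHS = -77 is not a perfect cube.
  y = 3: RHS = 273 is not a perfect cube.
  y = -3: RHS = -267 is not a perfect cube.
Continuing the search up to |y| = 50 finds no solutions either.
No (x, y) in the scanned range satisfies the equation.

No integer solutions with |y| ≤ 50.


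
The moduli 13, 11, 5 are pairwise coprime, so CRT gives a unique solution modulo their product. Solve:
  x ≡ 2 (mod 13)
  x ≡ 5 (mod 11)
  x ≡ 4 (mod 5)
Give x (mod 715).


Moduli 13, 11, 5 are pairwise coprime; by CRT there is a unique solution modulo M = 13 · 11 · 5 = 715.
Solve pairwise, accumulating the modulus:
  Start with x ≡ 2 (mod 13).
  Combine with x ≡ 5 (mod 11): since gcd(13, 11) = 1, we get a unique residue mod 143.
    Write x = 2 + 13·t and substitute into x ≡ 5 (mod 11): 13·t ≡ 5 − 2 = 3 (mod 11).
    Reduce coefficients mod 11: 2·t ≡ 3 (mod 11).
    The inverse of 2 mod 11 is 6 (since 2·6 = 12 = 1·11 + 1), so t ≡ 6·3 = 18 ≡ 7 (mod 11).
    Then x = 2 + 13·7 = 93, valid modulo lcm(13, 11) = 143: x ≡ 93 (mod 143).
  Combine with x ≡ 4 (mod 5): since gcd(143, 5) = 1, we get a unique residue mod 715.
    Write x = 93 + 143·t and substitute into x ≡ 4 (mod 5): 143·t ≡ 4 − 93 = -89 (mod 5).
    Reduce coefficients mod 5: 3·t ≡ 1 (mod 5).
    The inverse of 3 mod 5 is 2 (since 3·2 = 6 = 1·5 + 1), so t ≡ 2·1 = 2 ≡ 2 (mod 5).
    Then x = 93 + 143·2 = 379, valid modulo lcm(143, 5) = 715: x ≡ 379 (mod 715).
Verify: 379 mod 13 = 2 ✓, 379 mod 11 = 5 ✓, 379 mod 5 = 4 ✓.

x ≡ 379 (mod 715).


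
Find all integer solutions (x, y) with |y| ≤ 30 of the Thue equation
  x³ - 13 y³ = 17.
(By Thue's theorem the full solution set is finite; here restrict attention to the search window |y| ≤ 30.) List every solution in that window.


The equation is x³ - 13y³ = 17. For fixed y, x³ = 13·y³ + 17, so a solution requires the RHS to be a perfect cube.
Strategy: iterate y from -30 to 30, compute RHS = 13·y³ + 17, and check whether it is a (positive or negative) perfect cube.
Check small values of y:
  y = 0: RHS = 17 is not a perfect cube.
  y = 1: RHS = 30 is not a perfect cube.
  y = -1: RHS = 4 is not a perfect cube.
  y = 2: RHS = 121 is not a perfect cube.
  y = -2: RHS = -87 is not a perfect cube.
  y = 3: RHS = 368 is not a perfect cube.
  y = -3: RHS = -334 is not a perfect cube.
Continuing the search up to |y| = 30 finds no solutions either.
No (x, y) in the scanned range satisfies the equation.

No integer solutions with |y| ≤ 30.


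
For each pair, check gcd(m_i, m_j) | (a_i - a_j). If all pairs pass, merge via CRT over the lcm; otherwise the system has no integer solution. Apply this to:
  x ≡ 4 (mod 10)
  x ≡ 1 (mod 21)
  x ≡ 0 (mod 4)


Moduli 10, 21, 4 are not pairwise coprime, so CRT works modulo lcm(m_i) when all pairwise compatibility conditions hold.
Pairwise compatibility: gcd(m_i, m_j) must divide a_i - a_j for every pair.
Merge one congruence at a time:
  Start: x ≡ 4 (mod 10).
  Combine with x ≡ 1 (mod 21): gcd(10, 21) = 1; 1 - 4 = -3, which IS divisible by 1, so compatible.
    Write x = 4 + 10·t and substitute into x ≡ 1 (mod 21): 10·t ≡ 1 − 4 = -3 (mod 21).
    Reduce coefficients mod 21: 10·t ≡ 18 (mod 21).
    The inverse of 10 mod 21 is 19 (since 10·19 = 190 = 9·21 + 1), so t ≡ 19·18 = 342 ≡ 6 (mod 21).
    Then x = 4 + 10·6 = 64, valid modulo lcm(10, 21) = 210: x ≡ 64 (mod 210).
  Combine with x ≡ 0 (mod 4): gcd(210, 4) = 2; 0 - 64 = -64, which IS divisible by 2, so compatible.
    Write x = 64 + 210·t and substitute into x ≡ 0 (mod 4): 210·t ≡ 0 − 64 = -64 (mod 4).
    Divide the congruence (and modulus) by g = 2: 105·t ≡ -32 (mod 2).
    Reduce coefficients mod 2: 1·t ≡ 0 (mod 2).
    So t ≡ 0 (mod 2).
    Then x = 64 + 210·0 = 64, valid modulo lcm(210, 4) = 420: x ≡ 64 (mod 420).
Verify: 64 mod 10 = 4, 64 mod 21 = 1, 64 mod 4 = 0.

x ≡ 64 (mod 420).


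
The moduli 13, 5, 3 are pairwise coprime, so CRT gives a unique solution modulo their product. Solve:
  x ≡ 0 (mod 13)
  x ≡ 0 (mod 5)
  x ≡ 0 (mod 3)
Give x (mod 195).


Moduli 13, 5, 3 are pairwise coprime; by CRT there is a unique solution modulo M = 13 · 5 · 3 = 195.
Solve pairwise, accumulating the modulus:
  Start with x ≡ 0 (mod 13).
  Combine with x ≡ 0 (mod 5): since gcd(13, 5) = 1, we get a unique residue mod 65.
    Write x = 0 + 13·t and substitute into x ≡ 0 (mod 5): 13·t ≡ 0 − 0 = 0 (mod 5).
    Reduce coefficients mod 5: 3·t ≡ 0 (mod 5).
    The inverse of 3 mod 5 is 2 (since 3·2 = 6 = 1·5 + 1), so t ≡ 2·0 = 0 ≡ 0 (mod 5).
    Then x = 0 + 13·0 = 0, valid modulo lcm(13, 5) = 65: x ≡ 0 (mod 65).
  Combine with x ≡ 0 (mod 3): since gcd(65, 3) = 1, we get a unique residue mod 195.
    Write x = 0 + 65·t and substitute into x ≡ 0 (mod 3): 65·t ≡ 0 − 0 = 0 (mod 3).
    Reduce coefficients mod 3: 2·t ≡ 0 (mod 3).
    The inverse of 2 mod 3 is 2 (since 2·2 = 4 = 1·3 + 1), so t ≡ 2·0 = 0 ≡ 0 (mod 3).
    Then x = 0 + 65·0 = 0, valid modulo lcm(65, 3) = 195: x ≡ 0 (mod 195).
Verify: 0 mod 13 = 0 ✓, 0 mod 5 = 0 ✓, 0 mod 3 = 0 ✓.

x ≡ 0 (mod 195).


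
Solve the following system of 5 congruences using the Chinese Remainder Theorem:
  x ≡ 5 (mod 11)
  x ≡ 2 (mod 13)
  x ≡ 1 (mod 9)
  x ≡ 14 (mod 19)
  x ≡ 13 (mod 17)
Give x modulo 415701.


Product of moduli M = 11 · 13 · 9 · 19 · 17 = 415701.
Merge one congruence at a time:
  Start: x ≡ 5 (mod 11).
  Combine with x ≡ 2 (mod 13); new modulus lcm = 143.
    Write x = 5 + 11·t and substitute into x ≡ 2 (mod 13): 11·t ≡ 2 − 5 = -3 (mod 13).
    Reduce coefficients mod 13: 11·t ≡ 10 (mod 13).
    The inverse of 11 mod 13 is 6 (since 11·6 = 66 = 5·13 + 1), so t ≡ 6·10 = 60 ≡ 8 (mod 13).
    Then x = 5 + 11·8 = 93, valid modulo lcm(11, 13) = 143: x ≡ 93 (mod 143).
  Combine with x ≡ 1 (mod 9); new modulus lcm = 1287.
    Write x = 93 + 143·t and substitute into x ≡ 1 (mod 9): 143·t ≡ 1 − 93 = -92 (mod 9).
    Reduce coefficients mod 9: 8·t ≡ 7 (mod 9).
    The inverse of 8 mod 9 is 8 (since 8·8 = 64 = 7·9 + 1), so t ≡ 8·7 = 56 ≡ 2 (mod 9).
    Then x = 93 + 143·2 = 379, valid modulo lcm(143, 9) = 1287: x ≡ 379 (mod 1287).
  Combine with x ≡ 14 (mod 19); new modulus lcm = 24453.
    Write x = 379 + 1287·t and substitute into x ≡ 14 (mod 19): 1287·t ≡ 14 − 379 = -365 (mod 19).
    Reduce coefficients mod 19: 14·t ≡ 15 (mod 19).
    The inverse of 14 mod 19 is 15 (since 14·15 = 210 = 11·19 + 1), so t ≡ 15·15 = 225 ≡ 16 (mod 19).
    Then x = 379 + 1287·16 = 20971, valid modulo lcm(1287, 19) = 24453: x ≡ 20971 (mod 24453).
  Combine with x ≡ 13 (mod 17); new modulus lcm = 415701.
    Write x = 20971 + 24453·t and substitute into x ≡ 13 (mod 17): 24453·t ≡ 13 − 20971 = -20958 (mod 17).
    Reduce coefficients mod 17: 7·t ≡ 3 (mod 17).
    The inverse of 7 mod 17 is 5 (since 7·5 = 35 = 2·17 + 1), so t ≡ 5·3 = 15 ≡ 15 (mod 17).
    Then x = 20971 + 24453·15 = 387766, valid modulo lcm(24453, 17) = 415701: x ≡ 387766 (mod 415701).
Verify against each original: 387766 mod 11 = 5, 387766 mod 13 = 2, 387766 mod 9 = 1, 387766 mod 19 = 14, 387766 mod 17 = 13.

x ≡ 387766 (mod 415701).


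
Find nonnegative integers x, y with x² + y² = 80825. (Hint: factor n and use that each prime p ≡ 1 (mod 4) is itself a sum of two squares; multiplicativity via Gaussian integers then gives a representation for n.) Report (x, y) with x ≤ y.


Step 1: Factor n = 80825 = 5^2 · 53 · 61.
Step 2: Check the mod-4 condition on each prime factor: 5 ≡ 1 (mod 4), exponent 2; 53 ≡ 1 (mod 4), exponent 1; 61 ≡ 1 (mod 4), exponent 1.
All primes ≡ 3 (mod 4) appear to even exponent (or don't appear), so by the two-squares theorem n IS expressible as a sum of two squares.
Step 3: Build a representation. Group n = k² · m with k = 5 and m = 53 · 61 = 3233 (a product of primes ≡ 1 (mod 4)); a representation of m scales to one of n via (k·x)² + (k·y)² = k²(x² + y²). Each prime p ≡ 1 (mod 4) is itself a sum of two squares; find a² by testing p − a² for a perfect square:
  53: 53 − 1² = 52, 53 − 2² = 49 = 7² ⇒ 53 = 2² + 7².
  61: 61 − 1² = 60, 61 − 2² = 57, 61 − 3² = 52, 61 − 4² = 45, 61 − 5² = 36 = 6² ⇒ 61 = 5² + 6².
  Combine using the Brahmagupta–Fibonacci identity (a² + b²)(c² + d²) = (ac − bd)² + (ad + bc)² = (ac + bd)² + (ad − bc)²:
  53 · 61 = 3233: from (2² + 7²)(5² + 6²), take (2·5 − 7·6, 2·6 + 7·5) = (10 − 42, 12 + 35) = (-32, 47); dropping signs (only squares matter) gives (32, 47); check 32² + 47² = 1024 + 2209 = 3233 ✓.
  Scale by k = 5: (5·32, 5·47) = (160, 235).
Step 4: Order so x ≤ y and verify: 160² + 235² = 25600 + 55225 = 80825 = n. ✓

n = 80825 = 160² + 235² (one valid representation with x ≤ y).


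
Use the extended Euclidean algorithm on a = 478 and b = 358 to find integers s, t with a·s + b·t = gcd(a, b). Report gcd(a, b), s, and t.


Euclidean algorithm on (478, 358) — divide until remainder is 0:
  478 = 1 · 358 + 120
  358 = 2 · 120 + 118
  120 = 1 · 118 + 2
  118 = 59 · 2 + 0
gcd(478, 358) = 2.
Track Bezout coefficients alongside the remainders: start with r₀ = 478 = a·1 + b·0 (s = 1, t = 0) and r₁ = 358 = a·0 + b·1 (s = 0, t = 1); each new remainder r_{k+1} = r_{k-1} − q_k·r_k inherits s_{k+1} = s_{k-1} − q_k·s_k, t_{k+1} = t_{k-1} − q_k·t_k, so r_k = a·s_k + b·t_k at every step:
  q = 1: r = 120, s = 1 − 1·0 = 1, t = 0 − 1·1 = -1  (check: 478·1 + 358·(-1) = 120)
  q = 2: r = 118, s = 0 − 2·1 = -2, t = 1 − 2·(-1) = 3  (check: 478·(-2) + 358·3 = 118)
  q = 1: r = 2, s = 1 − 1·(-2) = 3, t = -1 − 1·3 = -4  (check: 478·3 + 358·(-4) = 2)
The row with r = 2 (the gcd) gives the Bezout coefficients s = 3, t = -4.
Result: 478 · (3) + 358 · (-4) = 2.

gcd(478, 358) = 2; s = 3, t = -4 (check: 478·3 + 358·(-4) = 2).


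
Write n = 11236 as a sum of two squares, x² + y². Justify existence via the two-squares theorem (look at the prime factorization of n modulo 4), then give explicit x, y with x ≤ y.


Step 1: Factor n = 11236 = 2^2 · 53^2.
Step 2: Check the mod-4 condition on each prime factor: 2 = 2 (special); 53 ≡ 1 (mod 4), exponent 2.
All primes ≡ 3 (mod 4) appear to even exponent (or don't appear), so by the two-squares theorem n IS expressible as a sum of two squares.
Step 3: Build a representation. Group n = k² · m with k = 2 and m = 53 · 53 = 2809 (a product of primes ≡ 1 (mod 4)); a representation of m scales to one of n via (k·x)² + (k·y)² = k²(x² + y²). Each prime p ≡ 1 (mod 4) is itself a sum of two squares; find a² by testing p − a² for a perfect square:
  53: 53 − 1² = 52, 53 − 2² = 49 = 7² ⇒ 53 = 2² + 7².
  Combine using the Brahmagupta–Fibonacci identity (a² + b²)(c² + d²) = (ac − bd)² + (ad + bc)² = (ac + bd)² + (ad − bc)²:
  53 · 53 = 2809: from (2² + 7²)(2² + 7²), take (2·2 − 7·7, 2·7 + 7·2) = (4 − 49, 14 + 14) = (-45, 28); dropping signs (only squares matter) gives (45, 28); check 45² + 28² = 2025 + 784 = 2809 ✓.
  Scale by k = 2: (2·45, 2·28) = (90, 56).
Step 4: Order so x ≤ y and verify: 56² + 90² = 3136 + 8100 = 11236 = n. ✓

n = 11236 = 56² + 90² (one valid representation with x ≤ y).


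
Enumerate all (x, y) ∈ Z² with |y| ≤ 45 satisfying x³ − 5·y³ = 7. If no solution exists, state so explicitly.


The equation is x³ - 5y³ = 7. For fixed y, x³ = 5·y³ + 7, so a solution requires the RHS to be a perfect cube.
Strategy: iterate y from -45 to 45, compute RHS = 5·y³ + 7, and check whether it is a (positive or negative) perfect cube.
Check small values of y:
  y = 0: RHS = 7 is not a perfect cube.
  y = 1: RHS = 12 is not a perfect cube.
  y = -1: RHS = 2 is not a perfect cube.
  y = 2: RHS = 47 is not a perfect cube.
  y = -2: RHS = -33 is not a perfect cube.
  y = 3: RHS = 142 is not a perfect cube.
  y = -3: RHS = -128 is not a perfect cube.
Continuing the search up to |y| = 45 finds no solutions either.
No (x, y) in the scanned range satisfies the equation.

No integer solutions with |y| ≤ 45.


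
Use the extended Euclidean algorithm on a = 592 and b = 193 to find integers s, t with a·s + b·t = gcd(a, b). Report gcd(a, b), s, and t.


Euclidean algorithm on (592, 193) — divide until remainder is 0:
  592 = 3 · 193 + 13
  193 = 14 · 13 + 11
  13 = 1 · 11 + 2
  11 = 5 · 2 + 1
  2 = 2 · 1 + 0
gcd(592, 193) = 1.
Track Bezout coefficients alongside the remainders: start with r₀ = 592 = a·1 + b·0 (s = 1, t = 0) and r₁ = 193 = a·0 + b·1 (s = 0, t = 1); each new remainder r_{k+1} = r_{k-1} − q_k·r_k inherits s_{k+1} = s_{k-1} − q_k·s_k, t_{k+1} = t_{k-1} − q_k·t_k, so r_k = a·s_k + b·t_k at every step:
  q = 3: r = 13, s = 1 − 3·0 = 1, t = 0 − 3·1 = -3  (check: 592·1 + 193·(-3) = 13)
  q = 14: r = 11, s = 0 − 14·1 = -14, t = 1 − 14·(-3) = 43  (check: 592·(-14) + 193·43 = 11)
  q = 1: r = 2, s = 1 − 1·(-14) = 15, t = -3 − 1·43 = -46  (check: 592·15 + 193·(-46) = 2)
  q = 5: r = 1, s = -14 − 5·15 = -89, t = 43 − 5·(-46) = 273  (check: 592·(-89) + 193·273 = 1)
The row with r = 1 (the gcd) gives the Bezout coefficients s = -89, t = 273.
Result: 592 · (-89) + 193 · (273) = 1.

gcd(592, 193) = 1; s = -89, t = 273 (check: 592·(-89) + 193·273 = 1).


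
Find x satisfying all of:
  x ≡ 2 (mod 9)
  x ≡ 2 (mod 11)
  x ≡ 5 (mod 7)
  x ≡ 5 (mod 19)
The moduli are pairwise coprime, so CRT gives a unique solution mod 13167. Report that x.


Product of moduli M = 9 · 11 · 7 · 19 = 13167.
Merge one congruence at a time:
  Start: x ≡ 2 (mod 9).
  Combine with x ≡ 2 (mod 11); new modulus lcm = 99.
    Write x = 2 + 9·t and substitute into x ≡ 2 (mod 11): 9·t ≡ 2 − 2 = 0 (mod 11).
    The inverse of 9 mod 11 is 5 (since 9·5 = 45 = 4·11 + 1), so t ≡ 5·0 = 0 ≡ 0 (mod 11).
    Then x = 2 + 9·0 = 2, valid modulo lcm(9, 11) = 99: x ≡ 2 (mod 99).
  Combine with x ≡ 5 (mod 7); new modulus lcm = 693.
    Write x = 2 + 99·t and substitute into x ≡ 5 (mod 7): 99·t ≡ 5 − 2 = 3 (mod 7).
    Reduce coefficients mod 7: 1·t ≡ 3 (mod 7).
    So t ≡ 3 (mod 7).
    Then x = 2 + 99·3 = 299, valid modulo lcm(99, 7) = 693: x ≡ 299 (mod 693).
  Combine with x ≡ 5 (mod 19); new modulus lcm = 13167.
    Write x = 299 + 693·t and substitute into x ≡ 5 (mod 19): 693·t ≡ 5 − 299 = -294 (mod 19).
    Reduce coefficients mod 19: 9·t ≡ 10 (mod 19).
    The inverse of 9 mod 19 is 17 (since 9·17 = 153 = 8·19 + 1), so t ≡ 17·10 = 170 ≡ 18 (mod 19).
    Then x = 299 + 693·18 = 12773, valid modulo lcm(693, 19) = 13167: x ≡ 12773 (mod 13167).
Verify against each original: 12773 mod 9 = 2, 12773 mod 11 = 2, 12773 mod 7 = 5, 12773 mod 19 = 5.

x ≡ 12773 (mod 13167).


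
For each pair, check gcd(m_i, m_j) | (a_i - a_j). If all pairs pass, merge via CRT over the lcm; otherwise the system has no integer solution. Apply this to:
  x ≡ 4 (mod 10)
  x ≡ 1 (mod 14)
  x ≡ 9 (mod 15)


Moduli 10, 14, 15 are not pairwise coprime, so CRT works modulo lcm(m_i) when all pairwise compatibility conditions hold.
Pairwise compatibility: gcd(m_i, m_j) must divide a_i - a_j for every pair.
Merge one congruence at a time:
  Start: x ≡ 4 (mod 10).
  Combine with x ≡ 1 (mod 14): gcd(10, 14) = 2, and 1 - 4 = -3 is NOT divisible by 2.
    ⇒ system is inconsistent (no integer solution).

No solution (the system is inconsistent).


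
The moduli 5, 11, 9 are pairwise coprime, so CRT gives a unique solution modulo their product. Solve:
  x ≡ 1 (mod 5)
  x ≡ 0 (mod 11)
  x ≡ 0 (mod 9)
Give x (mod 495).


Moduli 5, 11, 9 are pairwise coprime; by CRT there is a unique solution modulo M = 5 · 11 · 9 = 495.
Solve pairwise, accumulating the modulus:
  Start with x ≡ 1 (mod 5).
  Combine with x ≡ 0 (mod 11): since gcd(5, 11) = 1, we get a unique residue mod 55.
    Write x = 1 + 5·t and substitute into x ≡ 0 (mod 11): 5·t ≡ 0 − 1 = -1 (mod 11).
    Reduce coefficients mod 11: 5·t ≡ 10 (mod 11).
    The inverse of 5 mod 11 is 9 (since 5·9 = 45 = 4·11 + 1), so t ≡ 9·10 = 90 ≡ 2 (mod 11).
    Then x = 1 + 5·2 = 11, valid modulo lcm(5, 11) = 55: x ≡ 11 (mod 55).
  Combine with x ≡ 0 (mod 9): since gcd(55, 9) = 1, we get a unique residue mod 495.
    Write x = 11 + 55·t and substitute into x ≡ 0 (mod 9): 55·t ≡ 0 − 11 = -11 (mod 9).
    Reduce coefficients mod 9: 1·t ≡ 7 (mod 9).
    So t ≡ 7 (mod 9).
    Then x = 11 + 55·7 = 396, valid modulo lcm(55, 9) = 495: x ≡ 396 (mod 495).
Verify: 396 mod 5 = 1 ✓, 396 mod 11 = 0 ✓, 396 mod 9 = 0 ✓.

x ≡ 396 (mod 495).


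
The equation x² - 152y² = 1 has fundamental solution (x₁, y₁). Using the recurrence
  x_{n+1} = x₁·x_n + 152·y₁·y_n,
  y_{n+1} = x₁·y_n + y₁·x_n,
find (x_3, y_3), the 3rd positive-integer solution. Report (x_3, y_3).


Step 1: Find the fundamental solution (x₁, y₁) of x² - 152y² = 1.
  Expand √152 as a continued fraction. a₀ = ⌊√152⌋ = 12; iterate m_{k+1} = d_k·a_k − m_k, d_{k+1} = (152 − m_{k+1}²)/d_k, a_{k+1} = ⌊(a₀ + m_{k+1})/d_{k+1}⌋ (starting m₀ = 0, d₀ = 1), with convergents p_k = a_k·p_{k-1} + p_{k-2}, q_k = a_k·q_{k-1} + q_{k-2} (p₋₁ = 1, q₋₁ = 0):
  k = 0: a₀ = 12; p₀/q₀ = 12/1; p₀² − 152·q₀² = 144 − 152 = -8.
  k = 1: m = 12, d = 8, a = ⌊(12 + 12)/8⌋ = 3; p/q = (3·12 + 1)/(3·1 + 0) = 37/3; p² − 152·q² = 1369 − 1368 = 1.
  The first convergent with p² − 152·q² = 1 gives the fundamental solution (x₁, y₁) = (37, 3).
Step 2: Apply the recurrence (x_{n+1}, y_{n+1}) = (x₁x_n + 152y₁y_n, x₁y_n + y₁x_n) repeatedly.
  From (x_1, y_1) = (37, 3): x_2 = 37·37 + 152·3·3 = 2737; y_2 = 37·3 + 3·37 = 222.
  From (x_2, y_2) = (2737, 222): x_3 = 37·2737 + 152·3·222 = 202501; y_3 = 37·222 + 3·2737 = 16425.
Step 3: Verify x_3² - 152·y_3² = 41006655001 - 41006655000 = 1 (should be 1). ✓

(x_1, y_1) = (37, 3); (x_3, y_3) = (202501, 16425).


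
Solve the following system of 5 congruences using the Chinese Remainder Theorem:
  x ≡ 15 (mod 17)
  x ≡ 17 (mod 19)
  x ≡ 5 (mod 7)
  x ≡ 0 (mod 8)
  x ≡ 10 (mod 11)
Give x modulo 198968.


Product of moduli M = 17 · 19 · 7 · 8 · 11 = 198968.
Merge one congruence at a time:
  Start: x ≡ 15 (mod 17).
  Combine with x ≡ 17 (mod 19); new modulus lcm = 323.
    Write x = 15 + 17·t and substitute into x ≡ 17 (mod 19): 17·t ≡ 17 − 15 = 2 (mod 19).
    The inverse of 17 mod 19 is 9 (since 17·9 = 153 = 8·19 + 1), so t ≡ 9·2 = 18 ≡ 18 (mod 19).
    Then x = 15 + 17·18 = 321, valid modulo lcm(17, 19) = 323: x ≡ 321 (mod 323).
  Combine with x ≡ 5 (mod 7); new modulus lcm = 2261.
    Write x = 321 + 323·t and substitute into x ≡ 5 (mod 7): 323·t ≡ 5 − 321 = -316 (mod 7).
    Reduce coefficients mod 7: 1·t ≡ 6 (mod 7).
    So t ≡ 6 (mod 7).
    Then x = 321 + 323·6 = 2259, valid modulo lcm(323, 7) = 2261: x ≡ 2259 (mod 2261).
  Combine with x ≡ 0 (mod 8); new modulus lcm = 18088.
    Write x = 2259 + 2261·t and substitute into x ≡ 0 (mod 8): 2261·t ≡ 0 − 2259 = -2259 (mod 8).
    Reduce coefficients mod 8: 5·t ≡ 5 (mod 8).
    The inverse of 5 mod 8 is 5 (since 5·5 = 25 = 3·8 + 1), so t ≡ 5·5 = 25 ≡ 1 (mod 8).
    Then x = 2259 + 2261·1 = 4520, valid modulo lcm(2261, 8) = 18088: x ≡ 4520 (mod 18088).
  Combine with x ≡ 10 (mod 11); new modulus lcm = 198968.
    Write x = 4520 + 18088·t and substitute into x ≡ 10 (mod 11): 18088·t ≡ 10 − 4520 = -4510 (mod 11).
    Reduce coefficients mod 11: 4·t ≡ 0 (mod 11).
    The inverse of 4 mod 11 is 3 (since 4·3 = 12 = 1·11 + 1), so t ≡ 3·0 = 0 ≡ 0 (mod 11).
    Then x = 4520 + 18088·0 = 4520, valid modulo lcm(18088, 11) = 198968: x ≡ 4520 (mod 198968).
Verify against each original: 4520 mod 17 = 15, 4520 mod 19 = 17, 4520 mod 7 = 5, 4520 mod 8 = 0, 4520 mod 11 = 10.

x ≡ 4520 (mod 198968).


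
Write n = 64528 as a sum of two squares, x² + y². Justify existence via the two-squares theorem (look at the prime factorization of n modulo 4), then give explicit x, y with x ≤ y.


Step 1: Factor n = 64528 = 2^4 · 37 · 109.
Step 2: Check the mod-4 condition on each prime factor: 2 = 2 (special); 37 ≡ 1 (mod 4), exponent 1; 109 ≡ 1 (mod 4), exponent 1.
All primes ≡ 3 (mod 4) appear to even exponent (or don't appear), so by the two-squares theorem n IS expressible as a sum of two squares.
Step 3: Build a representation. Group n = k² · m with k = 4 and m = 37 · 109 = 4033 (a product of primes ≡ 1 (mod 4)); a representation of m scales to one of n via (k·x)² + (k·y)² = k²(x² + y²). Each prime p ≡ 1 (mod 4) is itself a sum of two squares; find a² by testing p − a² for a perfect square:
  37: 37 − 1² = 36 = 6² ⇒ 37 = 1² + 6².
  109: 109 − 1² = 108, 109 − 2² = 105, 109 − 3² = 100 = 10² ⇒ 109 = 3² + 10².
  Combine using the Brahmagupta–Fibonacci identity (a² + b²)(c² + d²) = (ac − bd)² + (ad + bc)² = (ac + bd)² + (ad − bc)²:
  37 · 109 = 4033: from (1² + 6²)(3² + 10²), take (1·3 − 6·10, 1·10 + 6·3) = (3 − 60, 10 + 18) = (-57, 28); dropping signs (only squares matter) gives (57, 28); check 57² + 28² = 3249 + 784 = 4033 ✓.
  Scale by k = 4: (4·57, 4·28) = (228, 112).
Step 4: Order so x ≤ y and verify: 112² + 228² = 12544 + 51984 = 64528 = n. ✓

n = 64528 = 112² + 228² (one valid representation with x ≤ y).


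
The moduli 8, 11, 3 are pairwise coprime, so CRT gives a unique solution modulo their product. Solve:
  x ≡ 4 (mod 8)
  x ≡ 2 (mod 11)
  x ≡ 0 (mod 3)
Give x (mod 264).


Moduli 8, 11, 3 are pairwise coprime; by CRT there is a unique solution modulo M = 8 · 11 · 3 = 264.
Solve pairwise, accumulating the modulus:
  Start with x ≡ 4 (mod 8).
  Combine with x ≡ 2 (mod 11): since gcd(8, 11) = 1, we get a unique residue mod 88.
    Write x = 4 + 8·t and substitute into x ≡ 2 (mod 11): 8·t ≡ 2 − 4 = -2 (mod 11).
    Reduce coefficients mod 11: 8·t ≡ 9 (mod 11).
    The inverse of 8 mod 11 is 7 (since 8·7 = 56 = 5·11 + 1), so t ≡ 7·9 = 63 ≡ 8 (mod 11).
    Then x = 4 + 8·8 = 68, valid modulo lcm(8, 11) = 88: x ≡ 68 (mod 88).
  Combine with x ≡ 0 (mod 3): since gcd(88, 3) = 1, we get a unique residue mod 264.
    Write x = 68 + 88·t and substitute into x ≡ 0 (mod 3): 88·t ≡ 0 − 68 = -68 (mod 3).
    Reduce coefficients mod 3: 1·t ≡ 1 (mod 3).
    So t ≡ 1 (mod 3).
    Then x = 68 + 88·1 = 156, valid modulo lcm(88, 3) = 264: x ≡ 156 (mod 264).
Verify: 156 mod 8 = 4 ✓, 156 mod 11 = 2 ✓, 156 mod 3 = 0 ✓.

x ≡ 156 (mod 264).


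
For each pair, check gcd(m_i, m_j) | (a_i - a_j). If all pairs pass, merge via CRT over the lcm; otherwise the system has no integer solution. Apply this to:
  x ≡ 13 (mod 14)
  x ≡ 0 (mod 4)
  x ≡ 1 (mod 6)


Moduli 14, 4, 6 are not pairwise coprime, so CRT works modulo lcm(m_i) when all pairwise compatibility conditions hold.
Pairwise compatibility: gcd(m_i, m_j) must divide a_i - a_j for every pair.
Merge one congruence at a time:
  Start: x ≡ 13 (mod 14).
  Combine with x ≡ 0 (mod 4): gcd(14, 4) = 2, and 0 - 13 = -13 is NOT divisible by 2.
    ⇒ system is inconsistent (no integer solution).

No solution (the system is inconsistent).


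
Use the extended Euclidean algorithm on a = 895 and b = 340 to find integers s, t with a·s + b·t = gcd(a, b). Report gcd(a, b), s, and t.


Euclidean algorithm on (895, 340) — divide until remainder is 0:
  895 = 2 · 340 + 215
  340 = 1 · 215 + 125
  215 = 1 · 125 + 90
  125 = 1 · 90 + 35
  90 = 2 · 35 + 20
  35 = 1 · 20 + 15
  20 = 1 · 15 + 5
  15 = 3 · 5 + 0
gcd(895, 340) = 5.
Track Bezout coefficients alongside the remainders: start with r₀ = 895 = a·1 + b·0 (s = 1, t = 0) and r₁ = 340 = a·0 + b·1 (s = 0, t = 1); each new remainder r_{k+1} = r_{k-1} − q_k·r_k inherits s_{k+1} = s_{k-1} − q_k·s_k, t_{k+1} = t_{k-1} − q_k·t_k, so r_k = a·s_k + b·t_k at every step:
  q = 2: r = 215, s = 1 − 2·0 = 1, t = 0 − 2·1 = -2  (check: 895·1 + 340·(-2) = 215)
  q = 1: r = 125, s = 0 − 1·1 = -1, t = 1 − 1·(-2) = 3  (check: 895·(-1) + 340·3 = 125)
  q = 1: r = 90, s = 1 − 1·(-1) = 2, t = -2 − 1·3 = -5  (check: 895·2 + 340·(-5) = 90)
  q = 1: r = 35, s = -1 − 1·2 = -3, t = 3 − 1·(-5) = 8  (check: 895·(-3) + 340·8 = 35)
  q = 2: r = 20, s = 2 − 2·(-3) = 8, t = -5 − 2·8 = -21  (check: 895·8 + 340·(-21) = 20)
  q = 1: r = 15, s = -3 − 1·8 = -11, t = 8 − 1·(-21) = 29  (check: 895·(-11) + 340·29 = 15)
  q = 1: r = 5, s = 8 − 1·(-11) = 19, t = -21 − 1·29 = -50  (check: 895·19 + 340·(-50) = 5)
The row with r = 5 (the gcd) gives the Bezout coefficients s = 19, t = -50.
Result: 895 · (19) + 340 · (-50) = 5.

gcd(895, 340) = 5; s = 19, t = -50 (check: 895·19 + 340·(-50) = 5).


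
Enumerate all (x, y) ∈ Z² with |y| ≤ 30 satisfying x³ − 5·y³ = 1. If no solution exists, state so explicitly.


The equation is x³ - 5y³ = 1. For fixed y, x³ = 5·y³ + 1, so a solution requires the RHS to be a perfect cube.
Strategy: iterate y from -30 to 30, compute RHS = 5·y³ + 1, and check whether it is a (positive or negative) perfect cube.
Check small values of y:
  y = 0: RHS = 1 = (1)³ ⇒ x = 1 works.
  y = 1: RHS = 6 is not a perfect cube.
  y = -1: RHS = -4 is not a perfect cube.
  y = 2: RHS = 41 is not a perfect cube.
  y = -2: RHS = -39 is not a perfect cube.
  y = 3: RHS = 136 is not a perfect cube.
  y = -3: RHS = -134 is not a perfect cube.
Continuing the search up to |y| = 30 finds no further solutions beyond those listed.
Collected solutions: (1, 0).

Solutions (with |y| ≤ 30): (1, 0).


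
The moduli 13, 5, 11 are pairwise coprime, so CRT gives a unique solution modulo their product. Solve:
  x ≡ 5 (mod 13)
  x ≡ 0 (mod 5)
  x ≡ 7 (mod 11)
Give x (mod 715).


Moduli 13, 5, 11 are pairwise coprime; by CRT there is a unique solution modulo M = 13 · 5 · 11 = 715.
Solve pairwise, accumulating the modulus:
  Start with x ≡ 5 (mod 13).
  Combine with x ≡ 0 (mod 5): since gcd(13, 5) = 1, we get a unique residue mod 65.
    Write x = 5 + 13·t and substitute into x ≡ 0 (mod 5): 13·t ≡ 0 − 5 = -5 (mod 5).
    Reduce coefficients mod 5: 3·t ≡ 0 (mod 5).
    The inverse of 3 mod 5 is 2 (since 3·2 = 6 = 1·5 + 1), so t ≡ 2·0 = 0 ≡ 0 (mod 5).
    Then x = 5 + 13·0 = 5, valid modulo lcm(13, 5) = 65: x ≡ 5 (mod 65).
  Combine with x ≡ 7 (mod 11): since gcd(65, 11) = 1, we get a unique residue mod 715.
    Write x = 5 + 65·t and substitute into x ≡ 7 (mod 11): 65·t ≡ 7 − 5 = 2 (mod 11).
    Reduce coefficients mod 11: 10·t ≡ 2 (mod 11).
    The inverse of 10 mod 11 is 10 (since 10·10 = 100 = 9·11 + 1), so t ≡ 10·2 = 20 ≡ 9 (mod 11).
    Then x = 5 + 65·9 = 590, valid modulo lcm(65, 11) = 715: x ≡ 590 (mod 715).
Verify: 590 mod 13 = 5 ✓, 590 mod 5 = 0 ✓, 590 mod 11 = 7 ✓.

x ≡ 590 (mod 715).


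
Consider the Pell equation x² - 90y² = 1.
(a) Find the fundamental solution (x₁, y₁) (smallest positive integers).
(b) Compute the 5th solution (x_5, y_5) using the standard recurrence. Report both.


Step 1: Find the fundamental solution (x₁, y₁) of x² - 90y² = 1.
  Expand √90 as a continued fraction. a₀ = ⌊√90⌋ = 9; iterate m_{k+1} = d_k·a_k − m_k, d_{k+1} = (90 − m_{k+1}²)/d_k, a_{k+1} = ⌊(a₀ + m_{k+1})/d_{k+1}⌋ (starting m₀ = 0, d₀ = 1), with convergents p_k = a_k·p_{k-1} + p_{k-2}, q_k = a_k·q_{k-1} + q_{k-2} (p₋₁ = 1, q₋₁ = 0):
  k = 0: a₀ = 9; p₀/q₀ = 9/1; p₀² − 90·q₀² = 81 − 90 = -9.
  k = 1: m = 9, d = 9, a = ⌊(9 + 9)/9⌋ = 2; p/q = (2·9 + 1)/(2·1 + 0) = 19/2; p² − 90·q² = 361 − 360 = 1.
  The first convergent with p² − 90·q² = 1 gives the fundamental solution (x₁, y₁) = (19, 2).
Step 2: Apply the recurrence (x_{n+1}, y_{n+1}) = (x₁x_n + 90y₁y_n, x₁y_n + y₁x_n) repeatedly.
  From (x_1, y_1) = (19, 2): x_2 = 19·19 + 90·2·2 = 721; y_2 = 19·2 + 2·19 = 76.
  From (x_2, y_2) = (721, 76): x_3 = 19·721 + 90·2·76 = 27379; y_3 = 19·76 + 2·721 = 2886.
  From (x_3, y_3) = (27379, 2886): x_4 = 19·27379 + 90·2·2886 = 1039681; y_4 = 19·2886 + 2·27379 = 109592.
  From (x_4, y_4) = (1039681, 109592): x_5 = 19·1039681 + 90·2·109592 = 39480499; y_5 = 19·109592 + 2·1039681 = 4161610.
Step 3: Verify x_5² - 90·y_5² = 1558709801289001 - 1558709801289000 = 1 (should be 1). ✓

(x_1, y_1) = (19, 2); (x_5, y_5) = (39480499, 4161610).


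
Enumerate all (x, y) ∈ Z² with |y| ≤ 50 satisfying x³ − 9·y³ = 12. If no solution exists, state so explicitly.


The equation is x³ - 9y³ = 12. For fixed y, x³ = 9·y³ + 12, so a solution requires the RHS to be a perfect cube.
Strategy: iterate y from -50 to 50, compute RHS = 9·y³ + 12, and check whether it is a (positive or negative) perfect cube.
Check small values of y:
  y = 0: RHS = 12 is not a perfect cube.
  y = 1: RHS = 21 is not a perfect cube.
  y = -1: RHS = 3 is not a perfect cube.
  y = 2: RHS = 84 is not a perfect cube.
  y = -2: RHS = -60 is not a perfect cube.
  y = 3: RHS = 255 is not a perfect cube.
  y = -3: RHS = -231 is not a perfect cube.
Continuing the search up to |y| = 50 finds no solutions either.
No (x, y) in the scanned range satisfies the equation.

No integer solutions with |y| ≤ 50.


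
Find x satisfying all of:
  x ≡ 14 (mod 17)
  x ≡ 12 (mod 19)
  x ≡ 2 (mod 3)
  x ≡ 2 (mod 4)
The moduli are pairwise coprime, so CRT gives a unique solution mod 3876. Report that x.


Product of moduli M = 17 · 19 · 3 · 4 = 3876.
Merge one congruence at a time:
  Start: x ≡ 14 (mod 17).
  Combine with x ≡ 12 (mod 19); new modulus lcm = 323.
    Write x = 14 + 17·t and substitute into x ≡ 12 (mod 19): 17·t ≡ 12 − 14 = -2 (mod 19).
    Reduce coefficients mod 19: 17·t ≡ 17 (mod 19).
    The inverse of 17 mod 19 is 9 (since 17·9 = 153 = 8·19 + 1), so t ≡ 9·17 = 153 ≡ 1 (mod 19).
    Then x = 14 + 17·1 = 31, valid modulo lcm(17, 19) = 323: x ≡ 31 (mod 323).
  Combine with x ≡ 2 (mod 3); new modulus lcm = 969.
    Write x = 31 + 323·t and substitute into x ≡ 2 (mod 3): 323·t ≡ 2 − 31 = -29 (mod 3).
    Reduce coefficients mod 3: 2·t ≡ 1 (mod 3).
    The inverse of 2 mod 3 is 2 (since 2·2 = 4 = 1·3 + 1), so t ≡ 2·1 = 2 ≡ 2 (mod 3).
    Then x = 31 + 323·2 = 677, valid modulo lcm(323, 3) = 969: x ≡ 677 (mod 969).
  Combine with x ≡ 2 (mod 4); new modulus lcm = 3876.
    Write x = 677 + 969·t and substitute into x ≡ 2 (mod 4): 969·t ≡ 2 − 677 = -675 (mod 4).
    Reduce coefficients mod 4: 1·t ≡ 1 (mod 4).
    So t ≡ 1 (mod 4).
    Then x = 677 + 969·1 = 1646, valid modulo lcm(969, 4) = 3876: x ≡ 1646 (mod 3876).
Verify against each original: 1646 mod 17 = 14, 1646 mod 19 = 12, 1646 mod 3 = 2, 1646 mod 4 = 2.

x ≡ 1646 (mod 3876).


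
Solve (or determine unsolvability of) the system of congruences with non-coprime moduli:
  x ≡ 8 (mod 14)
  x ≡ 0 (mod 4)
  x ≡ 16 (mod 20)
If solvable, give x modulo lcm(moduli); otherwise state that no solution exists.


Moduli 14, 4, 20 are not pairwise coprime, so CRT works modulo lcm(m_i) when all pairwise compatibility conditions hold.
Pairwise compatibility: gcd(m_i, m_j) must divide a_i - a_j for every pair.
Merge one congruence at a time:
  Start: x ≡ 8 (mod 14).
  Combine with x ≡ 0 (mod 4): gcd(14, 4) = 2; 0 - 8 = -8, which IS divisible by 2, so compatible.
    Write x = 8 + 14·t and substitute into x ≡ 0 (mod 4): 14·t ≡ 0 − 8 = -8 (mod 4).
    Divide the congruence (and modulus) by g = 2: 7·t ≡ -4 (mod 2).
    Reduce coefficients mod 2: 1·t ≡ 0 (mod 2).
    So t ≡ 0 (mod 2).
    Then x = 8 + 14·0 = 8, valid modulo lcm(14, 4) = 28: x ≡ 8 (mod 28).
  Combine with x ≡ 16 (mod 20): gcd(28, 20) = 4; 16 - 8 = 8, which IS divisible by 4, so compatible.
    Write x = 8 + 28·t and substitute into x ≡ 16 (mod 20): 28·t ≡ 16 − 8 = 8 (mod 20).
    Divide the congruence (and modulus) by g = 4: 7·t ≡ 2 (mod 5).
    Reduce coefficients mod 5: 2·t ≡ 2 (mod 5).
    The inverse of 2 mod 5 is 3 (since 2·3 = 6 = 1·5 + 1), so t ≡ 3·2 = 6 ≡ 1 (mod 5).
    Then x = 8 + 28·1 = 36, valid modulo lcm(28, 20) = 140: x ≡ 36 (mod 140).
Verify: 36 mod 14 = 8, 36 mod 4 = 0, 36 mod 20 = 16.

x ≡ 36 (mod 140).


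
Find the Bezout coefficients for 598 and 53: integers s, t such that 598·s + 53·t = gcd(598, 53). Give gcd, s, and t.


Euclidean algorithm on (598, 53) — divide until remainder is 0:
  598 = 11 · 53 + 15
  53 = 3 · 15 + 8
  15 = 1 · 8 + 7
  8 = 1 · 7 + 1
  7 = 7 · 1 + 0
gcd(598, 53) = 1.
Track Bezout coefficients alongside the remainders: start with r₀ = 598 = a·1 + b·0 (s = 1, t = 0) and r₁ = 53 = a·0 + b·1 (s = 0, t = 1); each new remainder r_{k+1} = r_{k-1} − q_k·r_k inherits s_{k+1} = s_{k-1} − q_k·s_k, t_{k+1} = t_{k-1} − q_k·t_k, so r_k = a·s_k + b·t_k at every step:
  q = 11: r = 15, s = 1 − 11·0 = 1, t = 0 − 11·1 = -11  (check: 598·1 + 53·(-11) = 15)
  q = 3: r = 8, s = 0 − 3·1 = -3, t = 1 − 3·(-11) = 34  (check: 598·(-3) + 53·34 = 8)
  q = 1: r = 7, s = 1 − 1·(-3) = 4, t = -11 − 1·34 = -45  (check: 598·4 + 53·(-45) = 7)
  q = 1: r = 1, s = -3 − 1·4 = -7, t = 34 − 1·(-45) = 79  (check: 598·(-7) + 53·79 = 1)
The row with r = 1 (the gcd) gives the Bezout coefficients s = -7, t = 79.
Result: 598 · (-7) + 53 · (79) = 1.

gcd(598, 53) = 1; s = -7, t = 79 (check: 598·(-7) + 53·79 = 1).


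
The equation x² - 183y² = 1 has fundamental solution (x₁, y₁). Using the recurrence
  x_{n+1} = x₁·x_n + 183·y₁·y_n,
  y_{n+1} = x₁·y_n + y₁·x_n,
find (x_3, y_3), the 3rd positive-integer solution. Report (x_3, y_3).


Step 1: Find the fundamental solution (x₁, y₁) of x² - 183y² = 1.
  Expand √183 as a continued fraction. a₀ = ⌊√183⌋ = 13; iterate m_{k+1} = d_k·a_k − m_k, d_{k+1} = (183 − m_{k+1}²)/d_k, a_{k+1} = ⌊(a₀ + m_{k+1})/d_{k+1}⌋ (starting m₀ = 0, d₀ = 1), with convergents p_k = a_k·p_{k-1} + p_{k-2}, q_k = a_k·q_{k-1} + q_{k-2} (p₋₁ = 1, q₋₁ = 0):
  k = 0: a₀ = 13; p₀/q₀ = 13/1; p₀² − 183·q₀² = 169 − 183 = -14.
  k = 1: m = 13, d = 14, a = ⌊(13 + 13)/14⌋ = 1; p/q = (1·13 + 1)/(1·1 + 0) = 14/1; p² − 183·q² = 196 − 183 = 13.
  k = 2: m = 1, d = 13, a = ⌊(13 + 1)/13⌋ = 1; p/q = (1·14 + 13)/(1·1 + 1) = 27/2; p² − 183·q² = 729 − 732 = -3.
  k = 3: m = 12, d = 3, a = ⌊(13 + 12)/3⌋ = 8; p/q = (8·27 + 14)/(8·2 + 1) = 230/17; p² − 183·q² = 52900 − 52887 = 13.
  k = 4: m = 12, d = 13, a = ⌊(13 + 12)/13⌋ = 1; p/q = (1·230 + 27)/(1·17 + 2) = 257/19; p² − 183·q² = 66049 − 66063 = -14.
  k = 5: m = 1, d = 14, a = ⌊(13 + 1)/14⌋ = 1; p/q = (1·257 + 230)/(1·19 + 17) = 487/36; p² − 183·q² = 237169 − 237168 = 1.
  The first convergent with p² − 183·q² = 1 gives the fundamental solution (x₁, y₁) = (487, 36).
Step 2: Apply the recurrence (x_{n+1}, y_{n+1}) = (x₁x_n + 183y₁y_n, x₁y_n + y₁x_n) repeatedly.
  From (x_1, y_1) = (487, 36): x_2 = 487·487 + 183·36·36 = 474337; y_2 = 487·36 + 36·487 = 35064.
  From (x_2, y_2) = (474337, 35064): x_3 = 487·474337 + 183·36·35064 = 462003751; y_3 = 487·35064 + 36·474337 = 34152300.
Step 3: Verify x_3² - 183·y_3² = 213447465938070001 - 213447465938070000 = 1 (should be 1). ✓

(x_1, y_1) = (487, 36); (x_3, y_3) = (462003751, 34152300).


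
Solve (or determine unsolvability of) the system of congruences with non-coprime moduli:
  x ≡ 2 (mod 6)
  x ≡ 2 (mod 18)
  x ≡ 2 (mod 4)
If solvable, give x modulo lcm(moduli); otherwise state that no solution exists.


Moduli 6, 18, 4 are not pairwise coprime, so CRT works modulo lcm(m_i) when all pairwise compatibility conditions hold.
Pairwise compatibility: gcd(m_i, m_j) must divide a_i - a_j for every pair.
Merge one congruence at a time:
  Start: x ≡ 2 (mod 6).
  Combine with x ≡ 2 (mod 18): gcd(6, 18) = 6; 2 - 2 = 0, which IS divisible by 6, so compatible.
    Write x = 2 + 6·t and substitute into x ≡ 2 (mod 18): 6·t ≡ 2 − 2 = 0 (mod 18).
    Divide the congruence (and modulus) by g = 6: 1·t ≡ 0 (mod 3).
    So t ≡ 0 (mod 3).
    Then x = 2 + 6·0 = 2, valid modulo lcm(6, 18) = 18: x ≡ 2 (mod 18).
  Combine with x ≡ 2 (mod 4): gcd(18, 4) = 2; 2 - 2 = 0, which IS divisible by 2, so compatible.
    Write x = 2 + 18·t and substitute into x ≡ 2 (mod 4): 18·t ≡ 2 − 2 = 0 (mod 4).
    Divide the congruence (and modulus) by g = 2: 9·t ≡ 0 (mod 2).
    Reduce coefficients mod 2: 1·t ≡ 0 (mod 2).
    So t ≡ 0 (mod 2).
    Then x = 2 + 18·0 = 2, valid modulo lcm(18, 4) = 36: x ≡ 2 (mod 36).
Verify: 2 mod 6 = 2, 2 mod 18 = 2, 2 mod 4 = 2.

x ≡ 2 (mod 36).
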